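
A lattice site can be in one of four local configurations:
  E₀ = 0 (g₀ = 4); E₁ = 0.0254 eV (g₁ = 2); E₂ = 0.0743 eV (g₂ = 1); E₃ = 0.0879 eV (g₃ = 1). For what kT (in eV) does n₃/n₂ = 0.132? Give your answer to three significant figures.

0.00672 eV

n₃/n₂ = (g₃/g₂) exp[−(E₃−E₂)/kT] = 0.132.
⇒ (E₃−E₂)/kT = ln((1/1)/0.132) = ln(7.5758) = 2.0250.
kT = 0.0136 eV / 2.0250 = 0.00672 eV.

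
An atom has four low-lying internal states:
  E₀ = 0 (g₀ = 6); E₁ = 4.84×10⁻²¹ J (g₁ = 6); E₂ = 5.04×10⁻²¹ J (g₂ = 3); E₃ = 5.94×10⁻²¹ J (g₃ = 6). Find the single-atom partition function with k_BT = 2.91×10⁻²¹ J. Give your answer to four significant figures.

Eᵢ/kT = 0, 1.66323, 1.73196, 2.04124.
Z = Σ gᵢe^(−Eᵢ/kT) = 6·e^(−0) + 6·e^(−1.66323) + 3·e^(−1.73196) + 6·e^(−2.04124) = 6.00000 + 1.13715 + 0.530812 + 0.779205 = 8.44717.

Z = 8.447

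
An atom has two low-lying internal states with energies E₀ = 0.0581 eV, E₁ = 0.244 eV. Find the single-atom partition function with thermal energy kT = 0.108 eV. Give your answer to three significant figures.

Z = 0.688

Eᵢ/kT = 0.53796, 2.2593.
Z = Σ e^(−Eᵢ/kT) = e^(−0.53796) + e^(−2.2593) = 0.58394 + 0.10442 = 0.68836.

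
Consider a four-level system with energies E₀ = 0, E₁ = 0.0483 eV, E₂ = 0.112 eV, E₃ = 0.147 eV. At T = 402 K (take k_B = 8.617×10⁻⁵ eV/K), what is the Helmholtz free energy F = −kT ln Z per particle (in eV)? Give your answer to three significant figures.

k_BT = 8.617×10⁻⁵ × 402 K = 0.034640 eV.
Eᵢ/kT = 0, 1.3943, 3.2333, 4.2436.
Z = Σ e^(−Eᵢ/kT) = e^(−0) + e^(−1.3943) + e^(−3.2333) + e^(−4.2436) = 1.0000 + 0.24801 + 0.039427 + 0.014356 = 1.3018.
F = −kT ln Z = −0.034640 × ln(1.3018) = −0.034640 × 0.26375 = -0.00914 eV.

-0.00914 eV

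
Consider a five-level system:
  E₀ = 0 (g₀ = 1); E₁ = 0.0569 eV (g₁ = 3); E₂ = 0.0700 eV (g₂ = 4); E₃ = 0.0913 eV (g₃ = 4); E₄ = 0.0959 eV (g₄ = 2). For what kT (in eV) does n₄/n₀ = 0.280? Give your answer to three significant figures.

0.0488 eV

n₄/n₀ = (g₄/g₀) exp[−(E₄−E₀)/kT] = 0.280.
⇒ (E₄−E₀)/kT = ln((2/1)/0.280) = ln(7.1429) = 1.9661.
kT = 0.0959 eV / 1.9661 = 0.0488 eV.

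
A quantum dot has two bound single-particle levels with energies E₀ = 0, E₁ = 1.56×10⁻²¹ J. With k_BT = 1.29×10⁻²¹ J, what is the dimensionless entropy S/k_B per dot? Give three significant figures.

0.539

Eᵢ/kT = 0, 1.2093.
Z = Σ e^(−Eᵢ/kT) = e^(−0) + e^(−1.2093) = 1.0000 + 0.29841 = 1.2984.
⟨E⟩ = Σ EᵢPᵢ = 0.35853 ×10⁻²¹ J.
S/k_B = ln Z + ⟨E⟩/kT = ln(1.2984) + 0.35853/1.29 = 0.26113 + 0.27793 = 0.539.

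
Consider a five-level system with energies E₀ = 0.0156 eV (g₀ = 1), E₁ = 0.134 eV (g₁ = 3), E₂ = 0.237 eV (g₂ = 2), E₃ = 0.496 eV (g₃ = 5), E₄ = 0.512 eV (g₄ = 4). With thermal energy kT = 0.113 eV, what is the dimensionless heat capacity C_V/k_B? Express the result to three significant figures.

1.04

Eᵢ/kT = 0.13805, 1.1858, 2.0973, 4.3894, 4.5310.
Z = Σ gᵢe^(−Eᵢ/kT) = 1·e^(−0.13805) + 3·e^(−1.1858) + 2·e^(−2.0973) + 5·e^(−4.3894) + 4·e^(−4.5310) = 0.87106 + 0.91651 + 0.24558 + 0.062041 + 0.043080 = 2.1383.
⟨E⟩ = 0.11571 eV, ⟨E²⟩ = 0.026666 eV².
C_V/k_B = (⟨E²⟩ − ⟨E⟩²)/(kT)² = (0.026666 − 0.013389)/0.012769 = 1.04.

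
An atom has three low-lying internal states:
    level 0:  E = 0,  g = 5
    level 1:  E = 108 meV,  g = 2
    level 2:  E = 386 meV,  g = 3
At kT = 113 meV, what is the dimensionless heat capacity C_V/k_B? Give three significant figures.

Eᵢ/kT = 0, 0.95575, 3.4159.
Z = Σ gᵢe^(−Eᵢ/kT) = 5·e^(−0) + 2·e^(−0.95575) + 3·e^(−3.4159) = 5.0000 + 0.76905 + 0.098540 = 5.8676.
⟨E⟩ = 20.638 meV, ⟨E²⟩ = 4031.0 meV².
C_V/k_B = (⟨E²⟩ − ⟨E⟩²)/(kT)² = (4031.0 − 425.93)/12769 = 0.282.

0.282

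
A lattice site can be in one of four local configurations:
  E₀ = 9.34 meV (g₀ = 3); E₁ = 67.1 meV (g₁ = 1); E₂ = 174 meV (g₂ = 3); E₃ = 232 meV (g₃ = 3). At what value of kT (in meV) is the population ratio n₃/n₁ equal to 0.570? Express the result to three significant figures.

n₃/n₁ = (g₃/g₁) exp[−(E₃−E₁)/kT] = 0.570.
⇒ (E₃−E₁)/kT = ln((3/1)/0.570) = ln(5.2632) = 1.6607.
kT = 164.9 meV / 1.6607 = 99.3 meV.

99.3 meV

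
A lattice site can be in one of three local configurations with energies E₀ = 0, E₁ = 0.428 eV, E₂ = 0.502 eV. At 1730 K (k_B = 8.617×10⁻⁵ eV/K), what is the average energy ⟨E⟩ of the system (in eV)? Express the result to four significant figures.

0.03808 eV

k_BT = 8.617×10⁻⁵ × 1730 K = 0.149074 eV.
Eᵢ/kT = 0, 2.87106, 3.36746.
Z = Σ e^(−Eᵢ/kT) = e^(−0) + e^(−2.87106) + e^(−3.36746) = 1.00000 + 0.0566389 + 0.0344771 = 1.09112.
⟨E⟩ = Σ Eᵢ e^(−Eᵢ/kT) / Z = (0·1.00000 + 0.428·0.0566389 + 0.502·0.0344771) / 1.09112 = 0.03808 eV.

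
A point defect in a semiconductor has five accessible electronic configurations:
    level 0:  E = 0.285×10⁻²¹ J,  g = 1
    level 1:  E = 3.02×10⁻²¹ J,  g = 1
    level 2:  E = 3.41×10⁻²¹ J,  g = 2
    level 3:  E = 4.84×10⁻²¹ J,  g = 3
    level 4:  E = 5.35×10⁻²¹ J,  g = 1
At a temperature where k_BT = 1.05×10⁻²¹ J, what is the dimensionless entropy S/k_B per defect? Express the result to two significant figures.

Eᵢ/kT = 0.2714, 2.876, 3.248, 4.610, 5.095.
Z = Σ gᵢe^(−Eᵢ/kT) = 1·e^(−0.2714) + 1·e^(−2.876) + 2·e^(−3.248) + 3·e^(−4.610) + 1·e^(−5.095) = 0.7623 + 0.05636 + 0.07770 + 0.02986 + 0.006127 = 0.9323.
⟨E⟩ = Σ EᵢPᵢ = 0.8900 ×10⁻²¹ J.
S/k_B = ln Z + ⟨E⟩/kT = ln(0.9323) + 0.8900/1.05 = -0.07010 + 0.8476 = 0.78.

0.78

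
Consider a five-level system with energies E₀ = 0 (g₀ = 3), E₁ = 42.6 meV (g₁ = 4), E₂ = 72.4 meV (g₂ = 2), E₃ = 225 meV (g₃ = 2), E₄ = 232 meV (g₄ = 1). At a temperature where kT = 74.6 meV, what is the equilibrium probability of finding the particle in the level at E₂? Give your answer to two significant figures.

0.12

Eᵢ/kT = 0, 0.5710, 0.9705, 3.016, 3.110.
Z = Σ gᵢe^(−Eᵢ/kT) = 3·e^(−0) + 4·e^(−0.5710) + 2·e^(−0.9705) + 2·e^(−3.016) + 1·e^(−3.110) = 3.000 + 2.260 + 0.7578 + 0.09799 + 0.04460 = 6.160.
P₂ = g₂ e^(−E₂/kT) / Z = 0.7578/6.160 = 0.12.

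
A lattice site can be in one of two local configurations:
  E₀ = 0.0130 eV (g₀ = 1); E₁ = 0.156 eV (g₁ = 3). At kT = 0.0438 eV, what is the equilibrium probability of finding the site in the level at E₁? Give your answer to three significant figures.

Eᵢ/kT = 0.29680, 3.5616.
Z = Σ gᵢe^(−Eᵢ/kT) = 1·e^(−0.29680) + 3·e^(−3.5616) = 0.74319 + 0.085180 = 0.82837.
P₁ = g₁ e^(−E₁/kT) / Z = 0.085180/0.82837 = 0.103.

0.103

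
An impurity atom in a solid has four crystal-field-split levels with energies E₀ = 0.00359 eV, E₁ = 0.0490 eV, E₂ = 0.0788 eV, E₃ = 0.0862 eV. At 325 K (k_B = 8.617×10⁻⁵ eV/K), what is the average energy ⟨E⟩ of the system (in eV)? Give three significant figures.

0.0176 eV

k_BT = 8.617×10⁻⁵ × 325 K = 0.028005 eV.
Eᵢ/kT = 0.12819, 1.7497, 2.8138, 3.0780.
Z = Σ e^(−Eᵢ/kT) = e^(−0.12819) + e^(−1.7497) + e^(−2.8138) + e^(−3.0780) = 0.87969 + 0.17383 + 0.059977 + 0.046051 = 1.1595.
⟨E⟩ = Σ Eᵢ e^(−Eᵢ/kT) / Z = (0.00359·0.87969 + 0.0490·0.17383 + 0.0788·0.059977 + 0.0862·0.046051) / 1.1595 = 0.0176 eV.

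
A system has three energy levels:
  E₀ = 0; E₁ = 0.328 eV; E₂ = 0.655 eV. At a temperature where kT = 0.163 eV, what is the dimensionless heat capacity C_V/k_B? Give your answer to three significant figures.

Eᵢ/kT = 0, 2.0123, 4.0184.
Z = Σ e^(−Eᵢ/kT) = e^(−0) + e^(−2.0123) + e^(−4.0184) = 1.0000 + 0.13368 + 0.017982 = 1.1517.
⟨E⟩ = 0.048298 eV, ⟨E²⟩ = 0.019186 eV².
C_V/k_B = (⟨E²⟩ − ⟨E⟩²)/(kT)² = (0.019186 − 0.0023327)/0.026569 = 0.634.

0.634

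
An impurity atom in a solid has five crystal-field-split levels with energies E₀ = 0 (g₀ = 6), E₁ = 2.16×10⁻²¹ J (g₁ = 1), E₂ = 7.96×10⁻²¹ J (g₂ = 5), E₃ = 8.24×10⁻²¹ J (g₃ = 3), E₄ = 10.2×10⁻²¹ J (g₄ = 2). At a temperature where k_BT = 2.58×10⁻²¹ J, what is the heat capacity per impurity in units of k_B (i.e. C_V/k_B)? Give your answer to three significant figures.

Eᵢ/kT = 0, 0.83721, 3.0853, 3.1938, 3.9535.
Z = Σ gᵢe^(−Eᵢ/kT) = 6·e^(−0) + 1·e^(−0.83721) + 5·e^(−3.0853) + 3·e^(−3.1938) + 2·e^(−3.9535) = 6.0000 + 0.43292 + 0.22858 + 0.12305 + 0.038375 = 6.8229.
⟨E⟩ = 0.60971, ⟨E²⟩ = 4.2285.
C_V/k_B = (⟨E²⟩ − ⟨E⟩²)/(kT)² = (4.2285 − 0.37175)/6.6564 = 0.579.

0.579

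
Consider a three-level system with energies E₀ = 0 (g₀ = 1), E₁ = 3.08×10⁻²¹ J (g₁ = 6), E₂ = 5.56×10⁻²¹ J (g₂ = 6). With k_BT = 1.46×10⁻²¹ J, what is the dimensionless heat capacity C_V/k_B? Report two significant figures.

1.6

Eᵢ/kT = 0, 2.110, 3.808.
Z = Σ gᵢe^(−Eᵢ/kT) = 1·e^(−0) + 6·e^(−2.110) + 6·e^(−3.808) = 1.000 + 0.7274 + 0.1332 = 1.861.
⟨E⟩ = 1.602, ⟨E²⟩ = 5.921.
C_V/k_B = (⟨E²⟩ − ⟨E⟩²)/(kT)² = (5.921 − 2.566)/2.132 = 1.6.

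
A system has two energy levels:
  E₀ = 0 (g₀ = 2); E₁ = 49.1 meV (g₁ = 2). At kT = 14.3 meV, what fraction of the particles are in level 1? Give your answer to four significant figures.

Eᵢ/kT = 0, 3.43357.
Z = Σ gᵢe^(−Eᵢ/kT) = 2·e^(−0) + 2·e^(−3.43357) = 2.00000 + 0.0645431 = 2.06454.
P₁ = g₁ e^(−E₁/kT) / Z = 0.0645431/2.06454 = 0.03126.

0.03126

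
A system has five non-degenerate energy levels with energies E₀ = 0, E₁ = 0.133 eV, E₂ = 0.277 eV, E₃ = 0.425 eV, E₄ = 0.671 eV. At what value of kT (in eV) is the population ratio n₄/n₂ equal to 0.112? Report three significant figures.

0.180 eV

n₄/n₂ = exp[−(E₄−E₂)/kT] = 0.112.
⇒ (E₄−E₂)/kT = ln(1/0.112) = ln(8.9286) = 2.1893.
kT = 0.394 eV / 2.1893 = 0.180 eV.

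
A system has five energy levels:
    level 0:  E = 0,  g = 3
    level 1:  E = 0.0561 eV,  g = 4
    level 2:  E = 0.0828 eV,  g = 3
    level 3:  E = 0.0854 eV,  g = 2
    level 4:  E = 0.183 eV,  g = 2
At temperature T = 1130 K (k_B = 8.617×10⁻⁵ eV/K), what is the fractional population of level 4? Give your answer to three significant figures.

0.0398

k_BT = 8.617×10⁻⁵ × 1130 K = 0.097372 eV.
Eᵢ/kT = 0, 0.57614, 0.85035, 0.87705, 1.8794.
Z = Σ gᵢe^(−Eᵢ/kT) = 3·e^(−0) + 4·e^(−0.57614) + 3·e^(−0.85035) + 2·e^(−0.87705) + 2·e^(−1.8794) = 3.0000 + 2.2483 + 1.2818 + 0.83202 + 0.30536 = 7.6675.
P₄ = g₄ e^(−E₄/kT) / Z = 0.30536/7.6675 = 0.0398.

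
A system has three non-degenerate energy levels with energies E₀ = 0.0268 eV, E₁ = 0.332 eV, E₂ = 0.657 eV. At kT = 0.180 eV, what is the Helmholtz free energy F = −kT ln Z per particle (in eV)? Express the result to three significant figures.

Eᵢ/kT = 0.14889, 1.8444, 3.6500.
Z = Σ e^(−Eᵢ/kT) = e^(−0.14889) + e^(−1.8444) + e^(−3.6500) = 0.86166 + 0.15812 + 0.025991 = 1.0458.
F = −kT ln Z = −0.180 × ln(1.0458) = −0.180 × 0.044782 = -0.00806 eV.

-0.00806 eV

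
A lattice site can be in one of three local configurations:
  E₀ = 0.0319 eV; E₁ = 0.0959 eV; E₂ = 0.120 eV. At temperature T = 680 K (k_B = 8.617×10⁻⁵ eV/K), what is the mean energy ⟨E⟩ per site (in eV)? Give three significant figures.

k_BT = 8.617×10⁻⁵ × 680 K = 0.058596 eV.
Eᵢ/kT = 0.54441, 1.6366, 2.0479.
Z = Σ e^(−Eᵢ/kT) = e^(−0.54441) + e^(−1.6366) + e^(−2.0479) = 0.58018 + 0.19464 + 0.12901 = 0.90383.
⟨E⟩ = Σ Eᵢ e^(−Eᵢ/kT) / Z = (0.0319·0.58018 + 0.0959·0.19464 + 0.120·0.12901) / 0.90383 = 0.0583 eV.

0.0583 eV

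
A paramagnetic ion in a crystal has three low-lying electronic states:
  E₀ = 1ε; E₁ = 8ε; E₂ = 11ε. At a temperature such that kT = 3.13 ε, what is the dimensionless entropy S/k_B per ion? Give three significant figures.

Eᵢ/kT = 0.31949, 2.5559, 3.5144.
Z = Σ e^(−Eᵢ/kT) = e^(−0.31949) + e^(−2.5559) + e^(−3.5144) = 0.72652 + 0.077622 + 0.029766 = 0.83391.
⟨E⟩ = Σ EᵢPᵢ = 2.0085 ε.
S/k_B = ln Z + ⟨E⟩/kT = ln(0.83391) + 2.0085/3.13 = -0.18163 + 0.64169 = 0.460.

0.460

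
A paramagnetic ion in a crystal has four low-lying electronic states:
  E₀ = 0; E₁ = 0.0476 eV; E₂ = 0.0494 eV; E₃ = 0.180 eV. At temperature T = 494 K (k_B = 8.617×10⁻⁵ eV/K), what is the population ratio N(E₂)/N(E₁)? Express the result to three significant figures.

0.959

k_BT = 8.617×10⁻⁵ × 494 K = 0.042568 eV.
n₂/n₁ = exp[−(E₂−E₁)/kT] = exp(−(0.0018 eV)/(0.042568 eV)) = exp(-0.042285) = 0.959.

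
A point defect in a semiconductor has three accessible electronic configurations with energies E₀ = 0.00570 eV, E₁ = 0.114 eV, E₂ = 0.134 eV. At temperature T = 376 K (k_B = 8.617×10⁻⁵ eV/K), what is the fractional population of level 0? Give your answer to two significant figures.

k_BT = 8.617×10⁻⁵ × 376 K = 0.03240 eV.
Eᵢ/kT = 0.1759, 3.519, 4.136.
Z = Σ e^(−Eᵢ/kT) = e^(−0.1759) + e^(−3.519) + e^(−4.136) = 0.8387 + 0.02963 + 0.01599 = 0.8843.
P₀ = e^(−E₀/kT) / Z = 0.8387/0.8843 = 0.95.

0.95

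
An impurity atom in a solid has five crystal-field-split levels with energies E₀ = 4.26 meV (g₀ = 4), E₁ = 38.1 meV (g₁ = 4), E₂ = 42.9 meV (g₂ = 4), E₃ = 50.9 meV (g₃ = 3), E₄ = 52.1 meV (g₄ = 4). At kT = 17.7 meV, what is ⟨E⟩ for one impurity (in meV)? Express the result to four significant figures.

Eᵢ/kT = 0.240678, 2.15254, 2.42373, 2.87571, 2.94350.
Z = Σ gᵢe^(−Eᵢ/kT) = 4·e^(−0.240678) + 4·e^(−2.15254) + 4·e^(−2.42373) + 3·e^(−2.87571) + 4·e^(−2.94350) = 3.14438 + 0.464755 + 0.354362 + 0.169128 + 0.210724 = 4.34335.
⟨E⟩ = Σ Eᵢ gᵢe^(−Eᵢ/kT) / Z = (4.26·3.14438 + 38.1·0.464755 + 42.9·0.354362 + 50.9·0.169128 + 52.1·0.210724) / 4.34335 = 15.17 meV.

15.17 meV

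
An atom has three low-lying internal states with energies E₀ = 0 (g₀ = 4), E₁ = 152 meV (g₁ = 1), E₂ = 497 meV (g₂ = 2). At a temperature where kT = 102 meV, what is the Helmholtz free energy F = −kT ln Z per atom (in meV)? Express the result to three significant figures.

Eᵢ/kT = 0, 1.4902, 4.8725.
Z = Σ gᵢe^(−Eᵢ/kT) = 4·e^(−0) + 1·e^(−1.4902) + 2·e^(−4.8725) = 4.0000 + 0.22533 + 0.015308 = 4.2406.
F = −kT ln Z = −102 × ln(4.2406) = −102 × 1.4447 = -147 meV.

-147 meV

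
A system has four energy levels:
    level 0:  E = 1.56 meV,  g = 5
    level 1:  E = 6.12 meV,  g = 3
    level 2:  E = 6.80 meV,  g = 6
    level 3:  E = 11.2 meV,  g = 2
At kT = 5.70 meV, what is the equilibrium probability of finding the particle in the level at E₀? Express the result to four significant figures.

0.5489

Eᵢ/kT = 0.273684, 1.07368, 1.19298, 1.96491.
Z = Σ gᵢe^(−Eᵢ/kT) = 5·e^(−0.273684) + 3·e^(−1.07368) + 6·e^(−1.19298) + 2·e^(−1.96491) = 3.80286 + 1.02525 + 1.81990 + 0.280337 = 6.92835.
P₀ = g₀ e^(−E₀/kT) / Z = 3.80286/6.92835 = 0.5489.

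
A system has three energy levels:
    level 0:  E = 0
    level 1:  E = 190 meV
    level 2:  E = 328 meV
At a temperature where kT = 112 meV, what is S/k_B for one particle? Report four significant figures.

0.5906

Eᵢ/kT = 0, 1.69643, 2.92857.
Z = Σ e^(−Eᵢ/kT) = e^(−0) + e^(−1.69643) + e^(−2.92857) = 1.00000 + 0.183337 + 0.0534735 = 1.23681.
⟨E⟩ = Σ EᵢPᵢ = 42.3455 meV.
S/k_B = ln Z + ⟨E⟩/kT = ln(1.23681) + 42.3455/112 = 0.212535 + 0.378085 = 0.5906.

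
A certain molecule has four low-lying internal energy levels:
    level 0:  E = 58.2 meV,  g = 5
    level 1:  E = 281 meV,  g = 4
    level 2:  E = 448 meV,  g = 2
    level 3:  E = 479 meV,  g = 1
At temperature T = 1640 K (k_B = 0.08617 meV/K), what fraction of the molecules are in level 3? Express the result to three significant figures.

k_BT = 0.08617 × 1640 K = 141.32 meV.
Eᵢ/kT = 0.41183, 1.9884, 3.1701, 3.3895.
Z = Σ gᵢe^(−Eᵢ/kT) = 5·e^(−0.41183) + 4·e^(−1.9884) + 2·e^(−3.1701) + 1·e^(−3.3895) = 3.3122 + 0.54766 + 0.083999 + 0.033726 = 3.9776.
P₃ = g₃ e^(−E₃/kT) / Z = 0.033726/3.9776 = 0.00848.

0.00848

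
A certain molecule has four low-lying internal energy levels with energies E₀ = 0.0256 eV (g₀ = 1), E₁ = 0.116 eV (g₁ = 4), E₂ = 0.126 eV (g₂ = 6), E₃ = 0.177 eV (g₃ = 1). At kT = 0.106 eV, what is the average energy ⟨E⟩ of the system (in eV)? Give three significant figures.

Eᵢ/kT = 0.24151, 1.0943, 1.1887, 1.6698.
Z = Σ gᵢe^(−Eᵢ/kT) = 1·e^(−0.24151) + 4·e^(−1.0943) + 6·e^(−1.1887) + 1·e^(−1.6698) = 0.78544 + 1.3391 + 1.8277 + 0.18828 = 4.1405.
⟨E⟩ = Σ Eᵢ gᵢe^(−Eᵢ/kT) / Z = (0.0256·0.78544 + 0.116·1.3391 + 0.126·1.8277 + 0.177·0.18828) / 4.1405 = 0.106 eV.

0.106 eV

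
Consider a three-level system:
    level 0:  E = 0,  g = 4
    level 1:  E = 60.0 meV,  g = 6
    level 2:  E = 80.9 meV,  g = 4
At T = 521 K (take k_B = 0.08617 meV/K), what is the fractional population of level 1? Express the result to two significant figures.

0.25

k_BT = 0.08617 × 521 K = 44.89 meV.
Eᵢ/kT = 0, 1.337, 1.802.
Z = Σ gᵢe^(−Eᵢ/kT) = 4·e^(−0) + 6·e^(−1.337) + 4·e^(−1.802) = 4.000 + 1.576 + 0.6599 = 6.236.
P₁ = g₁ e^(−E₁/kT) / Z = 1.576/6.236 = 0.25.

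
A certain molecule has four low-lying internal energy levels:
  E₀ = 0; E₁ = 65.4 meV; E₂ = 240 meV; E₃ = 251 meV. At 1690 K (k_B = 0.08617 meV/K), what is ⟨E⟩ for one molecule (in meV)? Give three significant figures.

66.1 meV

k_BT = 0.08617 × 1690 K = 145.63 meV.
Eᵢ/kT = 0, 0.44908, 1.6480, 1.7235.
Z = Σ e^(−Eᵢ/kT) = e^(−0) + e^(−0.44908) + e^(−1.6480) + e^(−1.7235) = 1.0000 + 0.63822 + 0.19243 + 0.17844 = 2.0091.
⟨E⟩ = Σ Eᵢ e^(−Eᵢ/kT) / Z = (0·1.0000 + 65.4·0.63822 + 240·0.19243 + 251·0.17844) / 2.0091 = 66.1 meV.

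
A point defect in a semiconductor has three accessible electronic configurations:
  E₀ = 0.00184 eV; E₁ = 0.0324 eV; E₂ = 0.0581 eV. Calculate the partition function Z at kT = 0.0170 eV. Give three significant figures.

Z = 1.08

Eᵢ/kT = 0.10824, 1.9059, 3.4176.
Z = Σ e^(−Eᵢ/kT) = e^(−0.10824) + e^(−1.9059) + e^(−3.4176) = 0.89741 + 0.14869 + 0.032791 = 1.0789.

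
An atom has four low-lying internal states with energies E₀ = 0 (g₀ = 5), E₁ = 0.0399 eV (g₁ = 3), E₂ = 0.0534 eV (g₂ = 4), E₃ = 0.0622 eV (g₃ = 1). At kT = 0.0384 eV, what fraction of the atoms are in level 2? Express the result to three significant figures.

Eᵢ/kT = 0, 1.0391, 1.3906, 1.6198.
Z = Σ gᵢe^(−Eᵢ/kT) = 5·e^(−0) + 3·e^(−1.0391) + 4·e^(−1.3906) + 1·e^(−1.6198) = 5.0000 + 1.0613 + 0.99570 + 0.19794 = 7.2549.
P₂ = g₂ e^(−E₂/kT) / Z = 0.99570/7.2549 = 0.137.

0.137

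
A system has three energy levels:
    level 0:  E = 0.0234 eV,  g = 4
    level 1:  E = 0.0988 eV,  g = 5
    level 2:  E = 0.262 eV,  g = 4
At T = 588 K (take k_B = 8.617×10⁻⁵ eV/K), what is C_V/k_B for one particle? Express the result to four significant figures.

0.5106

k_BT = 8.617×10⁻⁵ × 588 K = 0.0506680 eV.
Eᵢ/kT = 0.461830, 1.94995, 5.17092.
Z = Σ gᵢe^(−Eᵢ/kT) = 4·e^(−0.461830) + 5·e^(−1.94995) + 4·e^(−5.17092) = 2.52052 + 0.711406 + 0.0227174 = 3.25464.
⟨E⟩ = 0.0415465 eV, ⟨E²⟩ = 0.00303686 eV².
C_V/k_B = (⟨E²⟩ − ⟨E⟩²)/(kT)² = (0.00303686 − 0.00172611)/0.00256725 = 0.5106.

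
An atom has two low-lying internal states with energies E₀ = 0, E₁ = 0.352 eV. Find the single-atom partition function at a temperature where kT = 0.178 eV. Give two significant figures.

Eᵢ/kT = 0, 1.978.
Z = Σ e^(−Eᵢ/kT) = e^(−0) + e^(−1.978) = 1.000 + 0.1383 = 1.138.

Z = 1.1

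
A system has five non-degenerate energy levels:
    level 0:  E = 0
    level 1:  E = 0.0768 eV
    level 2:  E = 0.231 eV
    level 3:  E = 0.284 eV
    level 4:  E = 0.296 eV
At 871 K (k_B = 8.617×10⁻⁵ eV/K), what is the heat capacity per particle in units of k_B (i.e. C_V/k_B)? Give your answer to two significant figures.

k_BT = 8.617×10⁻⁵ × 871 K = 0.07505 eV.
Eᵢ/kT = 0, 1.023, 3.078, 3.784, 3.944.
Z = Σ e^(−Eᵢ/kT) = e^(−0) + e^(−1.023) + e^(−3.078) + e^(−3.784) + e^(−3.944) = 1.000 + 0.3595 + 0.04605 + 0.02273 + 0.01937 = 1.448.
⟨E⟩ = 0.03483 eV, ⟨E²⟩ = 0.005600 eV².
C_V/k_B = (⟨E²⟩ − ⟨E⟩²)/(kT)² = (0.005600 − 0.001213)/0.005633 = 0.78.

0.78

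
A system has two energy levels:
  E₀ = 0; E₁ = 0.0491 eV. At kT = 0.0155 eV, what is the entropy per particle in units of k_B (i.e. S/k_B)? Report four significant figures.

Eᵢ/kT = 0, 3.16774.
Z = Σ e^(−Eᵢ/kT) = e^(−0) + e^(−3.16774) = 1.00000 + 0.0420986 = 1.04210.
⟨E⟩ = Σ EᵢPᵢ = 0.00198353 eV.
S/k_B = ln Z + ⟨E⟩/kT = ln(1.04210) + 0.00198353/0.0155 = 0.0412379 + 0.127970 = 0.1692.

0.1692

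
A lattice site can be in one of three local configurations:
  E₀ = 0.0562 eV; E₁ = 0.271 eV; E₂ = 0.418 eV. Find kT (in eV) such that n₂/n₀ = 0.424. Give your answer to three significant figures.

n₂/n₀ = exp[−(E₂−E₀)/kT] = 0.424.
⇒ (E₂−E₀)/kT = ln(1/0.424) = ln(2.3585) = 0.85803.
kT = 0.3618 eV / 0.85803 = 0.422 eV.

0.422 eV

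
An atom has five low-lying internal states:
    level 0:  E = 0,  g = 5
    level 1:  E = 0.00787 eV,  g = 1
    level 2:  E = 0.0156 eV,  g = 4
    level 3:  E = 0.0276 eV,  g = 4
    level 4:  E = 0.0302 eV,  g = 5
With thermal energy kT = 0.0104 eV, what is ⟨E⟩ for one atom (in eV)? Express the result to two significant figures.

Eᵢ/kT = 0, 0.7567, 1.500, 2.654, 2.904.
Z = Σ gᵢe^(−Eᵢ/kT) = 5·e^(−0) + 1·e^(−0.7567) + 4·e^(−1.500) + 4·e^(−2.654) + 5·e^(−2.904) = 5.000 + 0.4692 + 0.8925 + 0.2815 + 0.2740 = 6.917.
⟨E⟩ = Σ Eᵢ gᵢe^(−Eᵢ/kT) / Z = (0·5.000 + 0.00787·0.4692 + 0.0156·0.8925 + 0.0276·0.2815 + 0.0302·0.2740) / 6.917 = 0.0049 eV.

0.0049 eV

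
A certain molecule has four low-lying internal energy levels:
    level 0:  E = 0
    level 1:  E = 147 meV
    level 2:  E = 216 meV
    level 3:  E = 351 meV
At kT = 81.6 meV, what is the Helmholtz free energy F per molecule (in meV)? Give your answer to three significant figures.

Eᵢ/kT = 0, 1.8015, 2.6471, 4.3015.
Z = Σ e^(−Eᵢ/kT) = e^(−0) + e^(−1.8015) + e^(−2.6471) + e^(−4.3015) = 1.0000 + 0.16505 + 0.070856 + 0.013548 = 1.2495.
F = −kT ln Z = −81.6 × ln(1.2495) = −81.6 × 0.22274 = -18.2 meV.

-18.2 meV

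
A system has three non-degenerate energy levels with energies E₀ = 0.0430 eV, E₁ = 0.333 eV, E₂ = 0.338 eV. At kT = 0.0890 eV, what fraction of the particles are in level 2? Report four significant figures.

0.03382

Eᵢ/kT = 0.483146, 3.74157, 3.79775.
Z = Σ e^(−Eᵢ/kT) = e^(−0.483146) + e^(−3.74157) + e^(−3.79775) = 0.616840 + 0.0237168 + 0.0224212 = 0.662978.
P₂ = e^(−E₂/kT) / Z = 0.0224212/0.662978 = 0.03382.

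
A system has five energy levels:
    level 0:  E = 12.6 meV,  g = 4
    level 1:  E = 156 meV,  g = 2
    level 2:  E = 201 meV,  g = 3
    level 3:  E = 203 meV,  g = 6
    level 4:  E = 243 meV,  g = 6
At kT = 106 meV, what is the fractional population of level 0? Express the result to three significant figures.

Eᵢ/kT = 0.11887, 1.4717, 1.8962, 1.9151, 2.2925.
Z = Σ gᵢe^(−Eᵢ/kT) = 4·e^(−0.11887) + 2·e^(−1.4717) + 3·e^(−1.8962) + 6·e^(−1.9151) + 6·e^(−2.2925) = 3.5517 + 0.45907 + 0.45041 + 0.88396 + 0.60608 = 5.9512.
P₀ = g₀ e^(−E₀/kT) / Z = 3.5517/5.9512 = 0.597.

0.597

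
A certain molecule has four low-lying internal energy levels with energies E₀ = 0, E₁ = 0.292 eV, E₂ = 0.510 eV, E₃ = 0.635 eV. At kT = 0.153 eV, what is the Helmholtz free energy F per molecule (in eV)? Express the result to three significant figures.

Eᵢ/kT = 0, 1.9085, 3.3333, 4.1503.
Z = Σ e^(−Eᵢ/kT) = e^(−0) + e^(−1.9085) + e^(−3.3333) + e^(−4.1503) = 1.0000 + 0.14830 + 0.035675 + 0.015760 = 1.1997.
F = −kT ln Z = −0.153 × ln(1.1997) = −0.153 × 0.18207 = -0.0279 eV.

-0.0279 eV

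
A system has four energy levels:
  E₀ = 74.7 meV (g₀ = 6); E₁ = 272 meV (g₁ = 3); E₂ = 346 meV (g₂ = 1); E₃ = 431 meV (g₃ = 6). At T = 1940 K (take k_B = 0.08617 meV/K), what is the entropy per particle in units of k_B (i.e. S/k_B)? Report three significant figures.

2.43

k_BT = 0.08617 × 1940 K = 167.17 meV.
Eᵢ/kT = 0.44685, 1.6271, 2.0697, 2.5782.
Z = Σ gᵢe^(−Eᵢ/kT) = 6·e^(−0.44685) + 3·e^(−1.6271) + 1·e^(−2.0697) + 6·e^(−2.5782) = 3.8378 + 0.58950 + 0.12622 + 0.45546 = 5.0090.
⟨E⟩ = Σ EᵢPᵢ = 137.15 meV.
S/k_B = ln Z + ⟨E⟩/kT = ln(5.0090) + 137.15/167.17 = 1.6112 + 0.82042 = 2.43.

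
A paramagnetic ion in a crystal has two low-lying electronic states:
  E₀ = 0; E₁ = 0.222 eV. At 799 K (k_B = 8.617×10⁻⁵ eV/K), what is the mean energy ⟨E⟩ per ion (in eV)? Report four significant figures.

0.008493 eV

k_BT = 8.617×10⁻⁵ × 799 K = 0.0688498 eV.
Eᵢ/kT = 0, 3.22441.
Z = Σ e^(−Eᵢ/kT) = e^(−0) + e^(−3.22441) = 1.00000 + 0.0397792 = 1.03978.
⟨E⟩ = Σ Eᵢ e^(−Eᵢ/kT) / Z = (0·1.00000 + 0.222·0.0397792) / 1.03978 = 0.008493 eV.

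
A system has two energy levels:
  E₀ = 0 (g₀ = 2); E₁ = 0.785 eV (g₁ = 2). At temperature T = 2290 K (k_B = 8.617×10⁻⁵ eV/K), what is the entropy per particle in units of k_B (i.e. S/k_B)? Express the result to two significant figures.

0.78

k_BT = 8.617×10⁻⁵ × 2290 K = 0.1973 eV.
Eᵢ/kT = 0, 3.979.
Z = Σ gᵢe^(−Eᵢ/kT) = 2·e^(−0) + 2·e^(−3.979) = 2.000 + 0.03741 = 2.037.
⟨E⟩ = Σ EᵢPᵢ = 0.01442 eV.
S/k_B = ln Z + ⟨E⟩/kT = ln(2.037) + 0.01442/0.1973 = 0.7115 + 0.07309 = 0.78.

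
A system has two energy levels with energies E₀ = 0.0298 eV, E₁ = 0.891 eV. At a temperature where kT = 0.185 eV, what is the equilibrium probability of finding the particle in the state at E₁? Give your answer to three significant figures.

0.00942

Eᵢ/kT = 0.16108, 4.8162.
Z = Σ e^(−Eᵢ/kT) = e^(−0.16108) + e^(−4.8162) = 0.85122 + 0.0080975 = 0.85932.
P₁ = e^(−E₁/kT) / Z = 0.0080975/0.85932 = 0.00942.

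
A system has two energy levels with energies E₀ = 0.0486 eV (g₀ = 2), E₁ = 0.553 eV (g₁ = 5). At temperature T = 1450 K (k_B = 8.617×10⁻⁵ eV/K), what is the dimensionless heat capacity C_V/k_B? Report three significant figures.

k_BT = 8.617×10⁻⁵ × 1450 K = 0.12495 eV.
Eᵢ/kT = 0.38896, 4.4258.
Z = Σ gᵢe^(−Eᵢ/kT) = 2·e^(−0.38896) + 5·e^(−4.4258) = 1.3555 + 0.059823 = 1.4153.
⟨E⟩ = 0.069921 eV, ⟨E²⟩ = 0.015188 eV².
C_V/k_B = (⟨E²⟩ − ⟨E⟩²)/(kT)² = (0.015188 − 0.0048889)/0.015613 = 0.660.

0.660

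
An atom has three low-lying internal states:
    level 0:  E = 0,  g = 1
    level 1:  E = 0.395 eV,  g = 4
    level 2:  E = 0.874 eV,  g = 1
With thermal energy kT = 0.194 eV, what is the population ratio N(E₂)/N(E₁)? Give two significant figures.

n₂/n₁ = (g₂/g₁) exp[−(E₂−E₁)/kT] = (1/4) × exp(−(0.479 eV)/(0.194 eV)) = (1/4) × exp(-2.469) = 0.021.

0.021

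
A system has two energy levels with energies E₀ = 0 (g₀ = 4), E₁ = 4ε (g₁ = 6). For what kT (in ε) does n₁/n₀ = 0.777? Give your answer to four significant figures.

n₁/n₀ = (g₁/g₀) exp[−(E₁−E₀)/kT] = 0.777.
⇒ (E₁−E₀)/kT = ln((6/4)/0.777) = ln(1.93050) = 0.657779.
kT = 4ε / 0.657779 = 6.081 ε.

6.081 ε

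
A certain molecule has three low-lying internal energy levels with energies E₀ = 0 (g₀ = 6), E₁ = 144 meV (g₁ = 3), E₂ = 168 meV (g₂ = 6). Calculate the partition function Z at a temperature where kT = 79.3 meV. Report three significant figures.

Eᵢ/kT = 0, 1.8159, 2.1185.
Z = Σ gᵢe^(−Eᵢ/kT) = 6·e^(−0) + 3·e^(−1.8159) + 6·e^(−2.1185) = 6.0000 + 0.48807 + 0.72127 = 7.2093.

Z = 7.21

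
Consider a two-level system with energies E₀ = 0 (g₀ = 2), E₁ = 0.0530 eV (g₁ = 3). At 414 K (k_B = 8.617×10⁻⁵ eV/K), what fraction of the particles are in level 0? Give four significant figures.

k_BT = 8.617×10⁻⁵ × 414 K = 0.0356744 eV.
Eᵢ/kT = 0, 1.48566.
Z = Σ gᵢe^(−Eᵢ/kT) = 2·e^(−0) + 3·e^(−1.48566) = 2.00000 + 0.679059 = 2.67906.
P₀ = g₀ e^(−E₀/kT) / Z = 2.00000/2.67906 = 0.7465.

0.7465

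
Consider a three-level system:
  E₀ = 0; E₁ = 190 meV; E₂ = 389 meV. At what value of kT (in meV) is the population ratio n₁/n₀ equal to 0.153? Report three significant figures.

101 meV

n₁/n₀ = exp[−(E₁−E₀)/kT] = 0.153.
⇒ (E₁−E₀)/kT = ln(1/0.153) = ln(6.5359) = 1.8773.
kT = 190 meV / 1.8773 = 101 meV.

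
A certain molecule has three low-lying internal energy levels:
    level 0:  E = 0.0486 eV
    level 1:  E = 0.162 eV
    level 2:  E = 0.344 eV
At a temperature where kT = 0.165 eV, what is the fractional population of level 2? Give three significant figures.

0.100

Eᵢ/kT = 0.29455, 0.98182, 2.0848.
Z = Σ e^(−Eᵢ/kT) = e^(−0.29455) + e^(−0.98182) + e^(−2.0848) = 0.74487 + 0.37463 + 0.12433 = 1.2438.
P₂ = e^(−E₂/kT) / Z = 0.12433/1.2438 = 0.100.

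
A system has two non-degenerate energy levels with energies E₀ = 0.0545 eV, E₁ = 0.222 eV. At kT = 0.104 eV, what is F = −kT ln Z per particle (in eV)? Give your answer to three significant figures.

Eᵢ/kT = 0.52404, 2.1346.
Z = Σ e^(−Eᵢ/kT) = e^(−0.52404) + e^(−2.1346) = 0.59212 + 0.11829 = 0.71041.
F = −kT ln Z = −0.104 × ln(0.71041) = −0.104 × -0.34191 = 0.0356 eV.

0.0356 eV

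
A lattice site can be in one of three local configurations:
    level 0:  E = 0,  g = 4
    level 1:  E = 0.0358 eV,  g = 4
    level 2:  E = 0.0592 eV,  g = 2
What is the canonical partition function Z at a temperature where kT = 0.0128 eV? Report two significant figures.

Z = 4.3

Eᵢ/kT = 0, 2.797, 4.625.
Z = Σ gᵢe^(−Eᵢ/kT) = 4·e^(−0) + 4·e^(−2.797) + 2·e^(−4.625) = 4.000 + 0.2440 + 0.01961 = 4.264.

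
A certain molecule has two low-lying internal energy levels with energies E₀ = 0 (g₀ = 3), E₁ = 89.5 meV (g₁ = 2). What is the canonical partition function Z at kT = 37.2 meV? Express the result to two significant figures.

Eᵢ/kT = 0, 2.406.
Z = Σ gᵢe^(−Eᵢ/kT) = 3·e^(−0) + 2·e^(−2.406) = 3.000 + 0.1804 = 3.180.

Z = 3.2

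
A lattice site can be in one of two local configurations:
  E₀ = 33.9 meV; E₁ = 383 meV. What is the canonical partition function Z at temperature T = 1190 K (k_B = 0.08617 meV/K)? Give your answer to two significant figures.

k_BT = 0.08617 × 1190 K = 102.5 meV.
Eᵢ/kT = 0.3307, 3.737.
Z = Σ e^(−Eᵢ/kT) = e^(−0.3307) + e^(−3.737) = 0.7184 + 0.02383 = 0.7422.

Z = 0.74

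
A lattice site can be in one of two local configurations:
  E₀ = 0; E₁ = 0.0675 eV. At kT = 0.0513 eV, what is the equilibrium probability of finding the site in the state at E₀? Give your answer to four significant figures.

0.7885

Eᵢ/kT = 0, 1.31579.
Z = Σ e^(−Eᵢ/kT) = e^(−0) + e^(−1.31579) = 1.00000 + 0.268262 = 1.26826.
P₀ = e^(−E₀/kT) / Z = 1.00000/1.26826 = 0.7885.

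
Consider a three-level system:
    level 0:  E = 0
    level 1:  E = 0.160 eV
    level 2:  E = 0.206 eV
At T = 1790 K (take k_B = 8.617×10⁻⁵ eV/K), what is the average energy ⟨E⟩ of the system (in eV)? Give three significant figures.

0.0686 eV

k_BT = 8.617×10⁻⁵ × 1790 K = 0.15424 eV.
Eᵢ/kT = 0, 1.0373, 1.3356.
Z = Σ e^(−Eᵢ/kT) = e^(−0) + e^(−1.0373) + e^(−1.3356) = 1.0000 + 0.35441 + 0.26300 = 1.6174.
⟨E⟩ = Σ Eᵢ e^(−Eᵢ/kT) / Z = (0·1.0000 + 0.160·0.35441 + 0.206·0.26300) / 1.6174 = 0.0686 eV.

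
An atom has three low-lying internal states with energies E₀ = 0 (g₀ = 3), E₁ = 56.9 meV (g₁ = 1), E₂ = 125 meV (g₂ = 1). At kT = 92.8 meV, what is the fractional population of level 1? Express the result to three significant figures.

Eᵢ/kT = 0, 0.61315, 1.3470.
Z = Σ gᵢe^(−Eᵢ/kT) = 3·e^(−0) + 1·e^(−0.61315) + 1·e^(−1.3470) = 3.0000 + 0.54164 + 0.26002 = 3.8017.
P₁ = g₁ e^(−E₁/kT) / Z = 0.54164/3.8017 = 0.142.

0.142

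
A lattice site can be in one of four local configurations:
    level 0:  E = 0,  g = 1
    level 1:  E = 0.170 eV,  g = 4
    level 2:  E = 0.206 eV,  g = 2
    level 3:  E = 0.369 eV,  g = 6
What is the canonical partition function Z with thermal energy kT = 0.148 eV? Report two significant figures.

Z = 3.3

Eᵢ/kT = 0, 1.149, 1.392, 2.493.
Z = Σ gᵢe^(−Eᵢ/kT) = 1·e^(−0) + 4·e^(−1.149) + 2·e^(−1.392) + 6·e^(−2.493) = 1.000 + 1.268 + 0.4972 + 0.4960 = 3.261.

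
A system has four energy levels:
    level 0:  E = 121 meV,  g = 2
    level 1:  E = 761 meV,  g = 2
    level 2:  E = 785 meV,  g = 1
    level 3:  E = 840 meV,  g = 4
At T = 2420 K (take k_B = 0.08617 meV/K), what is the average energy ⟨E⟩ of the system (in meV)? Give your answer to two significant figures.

k_BT = 0.08617 × 2420 K = 208.5 meV.
Eᵢ/kT = 0.5803, 3.650, 3.765, 4.029.
Z = Σ gᵢe^(−Eᵢ/kT) = 2·e^(−0.5803) + 2·e^(−3.650) + 1·e^(−3.765) + 4·e^(−4.029) = 1.119 + 0.05198 + 0.02317 + 0.07117 = 1.265.
⟨E⟩ = Σ Eᵢ gᵢe^(−Eᵢ/kT) / Z = (121·1.119 + 761·0.05198 + 785·0.02317 + 840·0.07117) / 1.265 = 200 meV.

200 meV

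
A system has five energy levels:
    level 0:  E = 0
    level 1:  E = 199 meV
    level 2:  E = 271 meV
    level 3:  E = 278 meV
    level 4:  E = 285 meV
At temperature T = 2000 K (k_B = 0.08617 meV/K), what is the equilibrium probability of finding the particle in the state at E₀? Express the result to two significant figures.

k_BT = 0.08617 × 2000 K = 172.3 meV.
Eᵢ/kT = 0, 1.155, 1.573, 1.613, 1.654.
Z = Σ e^(−Eᵢ/kT) = e^(−0) + e^(−1.155) + e^(−1.573) + e^(−1.613) + e^(−1.654) = 1.000 + 0.3151 + 0.2074 + 0.1993 + 0.1913 = 1.913.
P₀ = e^(−E₀/kT) / Z = 1.000/1.913 = 0.52.

0.52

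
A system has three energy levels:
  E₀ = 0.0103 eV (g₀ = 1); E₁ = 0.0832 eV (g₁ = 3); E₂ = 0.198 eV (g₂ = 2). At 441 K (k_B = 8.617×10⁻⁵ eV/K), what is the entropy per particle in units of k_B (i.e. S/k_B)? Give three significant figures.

k_BT = 8.617×10⁻⁵ × 441 K = 0.038001 eV.
Eᵢ/kT = 0.27105, 2.1894, 5.2104.
Z = Σ gᵢe^(−Eᵢ/kT) = 1·e^(−0.27105) + 3·e^(−2.1894) + 2·e^(−5.2104) = 0.76258 + 0.33595 + 0.010919 = 1.1094.
⟨E⟩ = Σ EᵢPᵢ = 0.034224 eV.
S/k_B = ln Z + ⟨E⟩/kT = ln(1.1094) + 0.034224/0.038001 = 0.10382 + 0.90061 = 1.00.

1.00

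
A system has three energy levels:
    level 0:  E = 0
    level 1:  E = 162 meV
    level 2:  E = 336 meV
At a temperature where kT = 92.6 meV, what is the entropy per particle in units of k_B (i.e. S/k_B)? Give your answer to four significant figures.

0.5163

Eᵢ/kT = 0, 1.74946, 3.62851.
Z = Σ e^(−Eᵢ/kT) = e^(−0) + e^(−1.74946) + e^(−3.62851) = 1.00000 + 0.173868 + 0.0265557 = 1.20042.
⟨E⟩ = Σ EᵢPᵢ = 30.8970 meV.
S/k_B = ln Z + ⟨E⟩/kT = ln(1.20042) + 30.8970/92.6 = 0.182671 + 0.333661 = 0.5163.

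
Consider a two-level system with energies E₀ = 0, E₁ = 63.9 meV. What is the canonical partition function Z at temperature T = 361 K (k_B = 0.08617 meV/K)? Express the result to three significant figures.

k_BT = 0.08617 × 361 K = 31.107 meV.
Eᵢ/kT = 0, 2.0542.
Z = Σ e^(−Eᵢ/kT) = e^(−0) + e^(−2.0542) = 1.0000 + 0.12820 = 1.1282.

Z = 1.13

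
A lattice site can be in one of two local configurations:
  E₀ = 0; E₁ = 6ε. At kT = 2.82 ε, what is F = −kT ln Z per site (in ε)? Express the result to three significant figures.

Eᵢ/kT = 0, 2.1277.
Z = Σ e^(−Eᵢ/kT) = e^(−0) + e^(−2.1277) = 1.0000 + 0.11911 = 1.1191.
F = −kT ln Z = −2.82 × ln(1.1191) = −2.82 × 0.11252 = -0.317 ε.

-0.317 ε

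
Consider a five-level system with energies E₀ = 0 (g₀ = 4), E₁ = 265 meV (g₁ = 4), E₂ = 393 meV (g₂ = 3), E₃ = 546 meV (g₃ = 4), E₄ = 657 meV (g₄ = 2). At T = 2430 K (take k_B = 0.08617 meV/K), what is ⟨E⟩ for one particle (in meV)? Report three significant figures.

k_BT = 0.08617 × 2430 K = 209.39 meV.
Eᵢ/kT = 0, 1.2656, 1.8769, 2.6076, 3.1377.
Z = Σ gᵢe^(−Eᵢ/kT) = 4·e^(−0) + 4·e^(−1.2656) + 3·e^(−1.8769) + 4·e^(−2.6076) + 2·e^(−3.1377) = 4.0000 + 1.1283 + 0.45919 + 0.29484 + 0.086765 = 5.9691.
⟨E⟩ = Σ Eᵢ gᵢe^(−Eᵢ/kT) / Z = (0·4.0000 + 265·1.1283 + 393·0.45919 + 546·0.29484 + 657·0.086765) / 5.9691 = 117 meV.

117 meV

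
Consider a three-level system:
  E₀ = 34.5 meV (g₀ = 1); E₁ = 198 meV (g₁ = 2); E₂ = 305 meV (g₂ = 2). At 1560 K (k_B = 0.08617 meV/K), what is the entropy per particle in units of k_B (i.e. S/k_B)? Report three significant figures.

k_BT = 0.08617 × 1560 K = 134.43 meV.
Eᵢ/kT = 0.25664, 1.4729, 2.2688.
Z = Σ gᵢe^(−Eᵢ/kT) = 1·e^(−0.25664) + 2·e^(−1.4729) + 2·e^(−2.2688) = 0.77365 + 0.45852 + 0.20687 = 1.4390.
⟨E⟩ = Σ EᵢPᵢ = 125.49 meV.
S/k_B = ln Z + ⟨E⟩/kT = ln(1.4390) + 125.49/134.43 = 0.36395 + 0.93350 = 1.30.

1.30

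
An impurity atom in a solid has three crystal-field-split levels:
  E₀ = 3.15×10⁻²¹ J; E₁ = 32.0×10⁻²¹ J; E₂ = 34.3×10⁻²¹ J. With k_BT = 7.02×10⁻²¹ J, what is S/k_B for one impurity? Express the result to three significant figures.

0.144

Eᵢ/kT = 0.44872, 4.5584, 4.8860.
Z = Σ e^(−Eᵢ/kT) = e^(−0.44872) + e^(−4.5584) + e^(−4.8860) = 0.63844 + 0.010479 + 0.0075516 = 0.65647.
⟨E⟩ = Σ EᵢPᵢ = 3.9689 ×10⁻²¹ J.
S/k_B = ln Z + ⟨E⟩/kT = ln(0.65647) + 3.9689/7.02 = -0.42088 + 0.56537 = 0.144.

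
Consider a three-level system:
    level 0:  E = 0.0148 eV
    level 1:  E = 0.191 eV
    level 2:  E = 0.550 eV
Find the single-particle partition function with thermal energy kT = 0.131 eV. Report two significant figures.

Eᵢ/kT = 0.1130, 1.458, 4.198.
Z = Σ e^(−Eᵢ/kT) = e^(−0.1130) + e^(−1.458) + e^(−4.198) = 0.8932 + 0.2327 + 0.01503 = 1.141.

Z = 1.1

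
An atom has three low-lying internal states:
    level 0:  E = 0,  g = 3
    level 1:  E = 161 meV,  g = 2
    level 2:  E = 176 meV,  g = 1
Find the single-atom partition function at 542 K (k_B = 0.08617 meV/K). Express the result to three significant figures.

Z = 3.09

k_BT = 0.08617 × 542 K = 46.704 meV.
Eᵢ/kT = 0, 3.4472, 3.7684.
Z = Σ gᵢe^(−Eᵢ/kT) = 3·e^(−0) + 2·e^(−3.4472) + 1·e^(−3.7684) = 3.0000 + 0.063669 + 0.023089 = 3.0868.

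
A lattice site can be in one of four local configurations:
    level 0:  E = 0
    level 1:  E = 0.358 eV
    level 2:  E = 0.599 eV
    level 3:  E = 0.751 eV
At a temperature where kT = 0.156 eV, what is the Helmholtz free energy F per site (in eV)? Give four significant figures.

-0.01912 eV

Eᵢ/kT = 0, 2.29487, 3.83974, 4.81410.
Z = Σ e^(−Eᵢ/kT) = e^(−0) + e^(−2.29487) + e^(−3.83974) + e^(−4.81410) = 1.00000 + 0.100774 + 0.0214992 + 0.00811452 = 1.13039.
F = −kT ln Z = −0.156 × ln(1.13039) = −0.156 × 0.122563 = -0.01912 eV.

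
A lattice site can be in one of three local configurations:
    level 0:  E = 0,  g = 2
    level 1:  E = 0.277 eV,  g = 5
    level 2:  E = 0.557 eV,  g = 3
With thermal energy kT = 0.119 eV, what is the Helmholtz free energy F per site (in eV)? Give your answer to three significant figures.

-0.110 eV

Eᵢ/kT = 0, 2.3277, 4.6807.
Z = Σ gᵢe^(−Eᵢ/kT) = 2·e^(−0) + 5·e^(−2.3277) + 3·e^(−4.6807) = 2.0000 + 0.48760 + 0.027818 = 2.5154.
F = −kT ln Z = −0.119 × ln(2.5154) = −0.119 × 0.92243 = -0.110 eV.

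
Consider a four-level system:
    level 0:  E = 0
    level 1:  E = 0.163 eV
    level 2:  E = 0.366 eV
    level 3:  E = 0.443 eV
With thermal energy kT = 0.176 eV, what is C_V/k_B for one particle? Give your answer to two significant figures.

Eᵢ/kT = 0, 0.9261, 2.080, 2.517.
Z = Σ e^(−Eᵢ/kT) = e^(−0) + e^(−0.9261) + e^(−2.080) + e^(−2.517) = 1.000 + 0.3961 + 0.1249 + 0.08070 = 1.602.
⟨E⟩ = 0.09115 eV, ⟨E²⟩ = 0.02690 eV².
C_V/k_B = (⟨E²⟩ − ⟨E⟩²)/(kT)² = (0.02690 − 0.008308)/0.03098 = 0.60.

0.60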